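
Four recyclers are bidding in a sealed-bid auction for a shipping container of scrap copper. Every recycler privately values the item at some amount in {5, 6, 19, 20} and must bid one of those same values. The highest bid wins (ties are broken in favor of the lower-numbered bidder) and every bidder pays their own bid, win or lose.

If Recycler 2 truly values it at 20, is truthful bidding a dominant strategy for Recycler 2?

No

Consider the case where Recycler 1 bids 5, Recycler 3 bids 5 and Recycler 4 bids 5.
Truthful bid 20: wins, pays 20, utility 20 - 20 = 0.
Bid 6 instead: wins, pays 6, utility 20 - 6 = 14.
Since 14 > 0, bidding 6 is strictly better here, so truthful bidding is not dominant.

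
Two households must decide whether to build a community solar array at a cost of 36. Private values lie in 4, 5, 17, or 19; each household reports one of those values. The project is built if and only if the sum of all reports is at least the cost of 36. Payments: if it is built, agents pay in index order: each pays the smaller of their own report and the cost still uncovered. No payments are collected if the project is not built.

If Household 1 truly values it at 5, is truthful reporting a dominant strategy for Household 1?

Check each profile of the others' reports and compare truth against every alternative report.
Others report (4): truth gives 0, best alternative gives 0.
Others report (5): truth gives 0, best alternative gives 0.
Others report (17): truth gives 0, best alternative gives 0.
Others report (19): truth gives 0, best alternative gives 0.
In every case the truthful report is at least as good as any alternative, so it is a dominant strategy.

Yes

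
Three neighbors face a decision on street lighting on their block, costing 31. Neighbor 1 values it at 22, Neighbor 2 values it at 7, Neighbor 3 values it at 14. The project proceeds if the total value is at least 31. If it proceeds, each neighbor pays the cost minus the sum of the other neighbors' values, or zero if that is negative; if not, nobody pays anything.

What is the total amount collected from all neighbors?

12

Total value 43 ≥ cost 31, so it is built.
Neighbor 1: others sum to 21; max(0, 31 - 21) = 10.
Neighbor 2: others sum to 36; max(0, 31 - 36) = 0.
Neighbor 3: others sum to 29; max(0, 31 - 29) = 2.
Total collected = 10 + 0 + 2 = 12.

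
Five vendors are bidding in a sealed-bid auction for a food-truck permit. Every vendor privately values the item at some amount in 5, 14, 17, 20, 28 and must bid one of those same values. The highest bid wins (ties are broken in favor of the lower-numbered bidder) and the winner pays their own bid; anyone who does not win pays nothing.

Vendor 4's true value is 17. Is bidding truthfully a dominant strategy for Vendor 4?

Consider the case where Vendor 1 bids 5, Vendor 2 bids 5, Vendor 3 bids 5 and Vendor 5 bids 5.
Truthful bid 17: wins, pays 17, utility 17 - 17 = 0.
Bid 14 instead: wins, pays 14, utility 17 - 14 = 3.
Since 3 > 0, bidding 14 is strictly better here, so truthful bidding is not dominant.

No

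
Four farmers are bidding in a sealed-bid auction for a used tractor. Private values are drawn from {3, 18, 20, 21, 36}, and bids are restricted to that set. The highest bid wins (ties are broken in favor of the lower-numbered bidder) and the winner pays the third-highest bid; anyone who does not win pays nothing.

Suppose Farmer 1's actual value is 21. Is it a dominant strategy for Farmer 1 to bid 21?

Consider the case where Farmer 2 bids 3, Farmer 3 bids 3 and Farmer 4 bids 36.
Truthful bid 21: loses, pays 0, utility 0.
Bid 36 instead: wins, pays 3, utility 21 - 3 = 18.
Since 18 > 0, bidding 36 is strictly better here, so truthful bidding is not dominant.

No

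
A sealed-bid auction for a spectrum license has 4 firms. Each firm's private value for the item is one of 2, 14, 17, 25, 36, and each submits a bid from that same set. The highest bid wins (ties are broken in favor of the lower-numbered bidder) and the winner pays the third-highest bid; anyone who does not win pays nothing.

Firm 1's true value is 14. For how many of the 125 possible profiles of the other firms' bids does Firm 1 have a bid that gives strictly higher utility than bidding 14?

9

Others bid (2, 2, 17): truth gives 0; bid 17 gives 12 > 0. Violating.
Others bid (2, 2, 25): truth gives 0; bid 25 gives 12 > 0. Violating.
Others bid (2, 2, 36): truth gives 0; bid 36 gives 12 > 0. Violating.
Others bid (2, 17, 2): truth gives 0; bid 17 gives 12 > 0. Violating.
Others bid (2, 2, 2): truth gives 12; no alternative beats it.
Others bid (2, 2, 14): truth gives 12; no alternative beats it.
(Checking all 125 profiles: 9 have a profitable deviation, 116 do not.)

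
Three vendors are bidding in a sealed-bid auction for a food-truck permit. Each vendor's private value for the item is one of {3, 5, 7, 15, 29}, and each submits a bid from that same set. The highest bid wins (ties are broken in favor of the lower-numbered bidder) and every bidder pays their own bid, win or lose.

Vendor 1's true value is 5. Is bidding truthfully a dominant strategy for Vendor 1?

Consider the case where Vendor 2 bids 3 and Vendor 3 bids 3.
Truthful bid 5: wins, pays 5, utility 5 - 5 = 0.
Bid 3 instead: wins, pays 3, utility 5 - 3 = 2.
Since 2 > 0, bidding 3 is strictly better here, so truthful bidding is not dominant.

No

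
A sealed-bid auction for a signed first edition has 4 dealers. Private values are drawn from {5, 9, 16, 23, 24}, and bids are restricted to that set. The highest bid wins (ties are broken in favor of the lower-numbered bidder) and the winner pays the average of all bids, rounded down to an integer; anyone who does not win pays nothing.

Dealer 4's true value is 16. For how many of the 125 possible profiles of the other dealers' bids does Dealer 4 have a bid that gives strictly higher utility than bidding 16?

Others bid (5, 5, 5): truth gives 9; bid 9 gives 10 > 9. Violating.
Others bid (5, 5, 16): truth gives 0; bid 23 gives 4 > 0. Violating.
Others bid (5, 5, 23): truth gives 0; bid 24 gives 2 > 0. Violating.
Others bid (5, 9, 16): truth gives 0; bid 23 gives 3 > 0. Violating.
Others bid (5, 5, 9): truth gives 8; no alternative beats it.
Others bid (5, 5, 24): truth gives 0; no alternative beats it.
(Checking all 125 profiles: 25 have a profitable deviation, 100 do not.)

25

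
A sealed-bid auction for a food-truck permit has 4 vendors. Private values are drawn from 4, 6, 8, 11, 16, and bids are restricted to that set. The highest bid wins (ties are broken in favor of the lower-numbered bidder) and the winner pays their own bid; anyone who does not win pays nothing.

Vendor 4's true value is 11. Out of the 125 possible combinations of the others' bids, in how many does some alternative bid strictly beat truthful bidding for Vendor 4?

8

Others bid (4, 4, 4): truth gives 0; bid 6 gives 5 > 0. Violating.
Others bid (4, 4, 6): truth gives 0; bid 8 gives 3 > 0. Violating.
Others bid (4, 6, 4): truth gives 0; bid 8 gives 3 > 0. Violating.
Others bid (4, 6, 6): truth gives 0; bid 8 gives 3 > 0. Violating.
Others bid (4, 4, 8): truth gives 0; no alternative beats it.
Others bid (4, 4, 11): truth gives 0; no alternative beats it.
(Checking all 125 profiles: 8 have a profitable deviation, 117 do not.)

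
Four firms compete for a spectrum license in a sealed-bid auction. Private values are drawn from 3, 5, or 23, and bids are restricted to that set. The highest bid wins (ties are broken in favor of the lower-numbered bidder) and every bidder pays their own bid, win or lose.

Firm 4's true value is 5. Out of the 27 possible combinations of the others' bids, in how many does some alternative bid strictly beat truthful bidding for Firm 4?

26

Others bid (3, 3, 5): truth gives -5; bid 3 gives -3 > -5. Violating.
Others bid (3, 3, 23): truth gives -5; bid 3 gives -3 > -5. Violating.
Others bid (3, 5, 3): truth gives -5; bid 3 gives -3 > -5. Violating.
Others bid (3, 5, 5): truth gives -5; bid 3 gives -3 > -5. Violating.
Others bid (3, 3, 3): truth gives 0; no alternative beats it.
(Checking all 27 profiles: 26 have a profitable deviation, 1 does not.)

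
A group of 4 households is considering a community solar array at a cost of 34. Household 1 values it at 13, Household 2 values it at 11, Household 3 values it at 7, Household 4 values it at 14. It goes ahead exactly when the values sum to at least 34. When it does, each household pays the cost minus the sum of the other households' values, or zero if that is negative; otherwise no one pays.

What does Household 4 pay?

Total value 45 ≥ cost 34, so the project is built.
The other households' values sum to 31.
Cost minus that sum is 34 - 31 = 3.

3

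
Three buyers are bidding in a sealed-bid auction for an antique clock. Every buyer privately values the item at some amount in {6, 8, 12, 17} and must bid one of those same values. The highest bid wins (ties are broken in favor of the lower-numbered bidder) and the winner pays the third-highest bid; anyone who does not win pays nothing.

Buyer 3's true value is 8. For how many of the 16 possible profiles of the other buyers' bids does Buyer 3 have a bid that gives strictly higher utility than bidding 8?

4

Others bid (6, 8): truth gives 0; bid 12 gives 2 > 0. Violating.
Others bid (6, 12): truth gives 0; bid 17 gives 2 > 0. Violating.
Others bid (8, 6): truth gives 0; bid 12 gives 2 > 0. Violating.
Others bid (12, 6): truth gives 0; bid 17 gives 2 > 0. Violating.
Others bid (6, 6): truth gives 2; no alternative beats it.
Others bid (6, 17): truth gives 0; no alternative beats it.
(Checking all 16 profiles: 4 have a profitable deviation, 12 do not.)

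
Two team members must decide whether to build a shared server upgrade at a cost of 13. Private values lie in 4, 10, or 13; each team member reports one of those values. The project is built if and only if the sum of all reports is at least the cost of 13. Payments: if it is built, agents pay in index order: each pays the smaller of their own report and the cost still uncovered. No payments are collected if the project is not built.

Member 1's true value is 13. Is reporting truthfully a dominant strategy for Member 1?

No

Consider the case where Member 2 reports 4.
Truthful report 13: project built, pays 13, utility 13 - 13 = 0.
Report 10 instead: project built, pays 10, utility 13 - 10 = 3.
Since 3 > 0, reporting 10 is strictly better here, so truthful reporting is not dominant.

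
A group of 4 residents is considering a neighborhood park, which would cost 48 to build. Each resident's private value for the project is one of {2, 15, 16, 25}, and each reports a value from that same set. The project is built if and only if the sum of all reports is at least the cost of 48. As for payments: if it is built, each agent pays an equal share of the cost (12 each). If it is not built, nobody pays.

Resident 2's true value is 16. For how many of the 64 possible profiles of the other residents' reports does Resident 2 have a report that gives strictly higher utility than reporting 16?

Others report (2, 2, 25): truth gives 0; report 25 gives 4 > 0. Violating.
Others report (2, 25, 2): truth gives 0; report 25 gives 4 > 0. Violating.
Others report (25, 2, 2): truth gives 0; report 25 gives 4 > 0. Violating.
Others report (2, 2, 2): truth gives 0; no alternative beats it.
Others report (2, 2, 15): truth gives 0; no alternative beats it.
(Checking all 64 profiles: 3 have a profitable deviation, 61 do not.)

3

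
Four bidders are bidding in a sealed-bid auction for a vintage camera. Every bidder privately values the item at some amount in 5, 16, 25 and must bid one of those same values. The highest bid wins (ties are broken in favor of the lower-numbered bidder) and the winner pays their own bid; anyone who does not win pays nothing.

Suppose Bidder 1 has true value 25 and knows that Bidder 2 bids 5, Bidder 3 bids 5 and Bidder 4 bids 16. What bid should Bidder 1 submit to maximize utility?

16

Bid 5: loses, pays 0, utility 0.
Bid 16: wins, pays 16, utility 25 - 16 = 9.
Bid 25: wins, pays 25, utility 25 - 25 = 0.
The best choice is 16 with utility 9.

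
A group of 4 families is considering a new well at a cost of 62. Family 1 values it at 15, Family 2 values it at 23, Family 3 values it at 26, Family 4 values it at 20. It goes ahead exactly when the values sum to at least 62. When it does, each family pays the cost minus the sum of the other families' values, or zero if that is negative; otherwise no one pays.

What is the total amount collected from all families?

Total value 84 ≥ cost 62, so it is built.
Family 1: others sum to 69; max(0, 62 - 69) = 0.
Family 2: others sum to 61; max(0, 62 - 61) = 1.
Family 3: others sum to 58; max(0, 62 - 58) = 4.
Family 4: others sum to 64; max(0, 62 - 64) = 0.
Total collected = 0 + 1 + 4 + 0 = 5.

5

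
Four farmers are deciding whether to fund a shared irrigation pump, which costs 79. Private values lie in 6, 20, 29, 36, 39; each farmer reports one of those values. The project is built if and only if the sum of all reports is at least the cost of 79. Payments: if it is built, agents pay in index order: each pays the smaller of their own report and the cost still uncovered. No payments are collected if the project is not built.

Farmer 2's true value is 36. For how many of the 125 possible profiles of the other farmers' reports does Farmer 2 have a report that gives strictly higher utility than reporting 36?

112

Others report (6, 6, 39): truth gives 0; report 29 gives 7 > 0. Violating.
Others report (6, 20, 29): truth gives 0; report 29 gives 7 > 0. Violating.
Others report (6, 20, 36): truth gives 0; report 20 gives 16 > 0. Violating.
Others report (6, 20, 39): truth gives 0; report 20 gives 16 > 0. Violating.
Others report (6, 6, 6): truth gives 0; no alternative beats it.
Others report (6, 6, 20): truth gives 0; no alternative beats it.
(Checking all 125 profiles: 112 have a profitable deviation, 13 do not.)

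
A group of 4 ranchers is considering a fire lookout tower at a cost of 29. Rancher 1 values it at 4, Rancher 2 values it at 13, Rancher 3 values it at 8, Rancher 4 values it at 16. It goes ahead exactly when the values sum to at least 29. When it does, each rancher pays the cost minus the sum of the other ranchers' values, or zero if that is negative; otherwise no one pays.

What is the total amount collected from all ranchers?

5

Total value 41 ≥ cost 29, so it is built.
Rancher 1: others sum to 37; max(0, 29 - 37) = 0.
Rancher 2: others sum to 28; max(0, 29 - 28) = 1.
Rancher 3: others sum to 33; max(0, 29 - 33) = 0.
Rancher 4: others sum to 25; max(0, 29 - 25) = 4.
Total collected = 0 + 1 + 0 + 4 = 5.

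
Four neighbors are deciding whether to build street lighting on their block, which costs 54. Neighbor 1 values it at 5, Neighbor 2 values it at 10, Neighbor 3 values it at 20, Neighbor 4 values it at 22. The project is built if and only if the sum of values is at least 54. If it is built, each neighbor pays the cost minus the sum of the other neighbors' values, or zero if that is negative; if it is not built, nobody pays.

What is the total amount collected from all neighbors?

Total value 57 ≥ cost 54, so it is built.
Neighbor 1: others sum to 52; max(0, 54 - 52) = 2.
Neighbor 2: others sum to 47; max(0, 54 - 47) = 7.
Neighbor 3: others sum to 37; max(0, 54 - 37) = 17.
Neighbor 4: others sum to 35; max(0, 54 - 35) = 19.
Total collected = 2 + 7 + 17 + 19 = 45.

45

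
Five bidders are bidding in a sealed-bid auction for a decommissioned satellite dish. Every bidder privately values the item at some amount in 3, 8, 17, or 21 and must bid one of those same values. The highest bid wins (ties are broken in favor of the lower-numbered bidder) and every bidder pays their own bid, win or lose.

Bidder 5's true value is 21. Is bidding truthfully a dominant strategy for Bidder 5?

Consider the case where Bidder 1 bids 3, Bidder 2 bids 3, Bidder 3 bids 3 and Bidder 4 bids 3.
Truthful bid 21: wins, pays 21, utility 21 - 21 = 0.
Bid 8 instead: wins, pays 8, utility 21 - 8 = 13.
Since 13 > 0, bidding 8 is strictly better here, so truthful bidding is not dominant.

No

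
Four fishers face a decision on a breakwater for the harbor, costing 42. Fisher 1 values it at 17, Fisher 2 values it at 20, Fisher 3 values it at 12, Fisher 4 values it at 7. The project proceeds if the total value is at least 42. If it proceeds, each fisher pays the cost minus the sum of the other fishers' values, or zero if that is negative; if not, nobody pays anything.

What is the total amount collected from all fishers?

Total value 56 ≥ cost 42, so it is built.
Fisher 1: others sum to 39; max(0, 42 - 39) = 3.
Fisher 2: others sum to 36; max(0, 42 - 36) = 6.
Fisher 3: others sum to 44; max(0, 42 - 44) = 0.
Fisher 4: others sum to 49; max(0, 42 - 49) = 0.
Total collected = 3 + 6 + 0 + 0 = 9.

9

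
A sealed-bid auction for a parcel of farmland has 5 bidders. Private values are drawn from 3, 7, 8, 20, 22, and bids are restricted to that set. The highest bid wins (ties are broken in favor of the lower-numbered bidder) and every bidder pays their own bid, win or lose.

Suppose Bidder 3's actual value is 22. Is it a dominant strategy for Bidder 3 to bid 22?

Consider the case where Bidder 1 bids 3, Bidder 2 bids 3, Bidder 4 bids 3 and Bidder 5 bids 3.
Truthful bid 22: wins, pays 22, utility 22 - 22 = 0.
Bid 7 instead: wins, pays 7, utility 22 - 7 = 15.
Since 15 > 0, bidding 7 is strictly better here, so truthful bidding is not dominant.

No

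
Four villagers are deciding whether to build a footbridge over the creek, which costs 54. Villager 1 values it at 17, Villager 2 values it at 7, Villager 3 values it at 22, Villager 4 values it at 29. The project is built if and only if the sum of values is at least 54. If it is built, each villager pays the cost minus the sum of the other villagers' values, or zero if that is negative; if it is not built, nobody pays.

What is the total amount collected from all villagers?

9

Total value 75 ≥ cost 54, so it is built.
Villager 1: others sum to 58; max(0, 54 - 58) = 0.
Villager 2: others sum to 68; max(0, 54 - 68) = 0.
Villager 3: others sum to 53; max(0, 54 - 53) = 1.
Villager 4: others sum to 46; max(0, 54 - 46) = 8.
Total collected = 0 + 0 + 1 + 8 = 9.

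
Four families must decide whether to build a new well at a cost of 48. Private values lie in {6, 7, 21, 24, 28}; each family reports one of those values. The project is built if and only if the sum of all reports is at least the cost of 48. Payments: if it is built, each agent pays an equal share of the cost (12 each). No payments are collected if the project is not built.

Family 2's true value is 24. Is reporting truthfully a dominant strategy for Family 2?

Consider the case where Family 1 reports 6, Family 3 reports 7 and Family 4 reports 7.
Truthful report 24: project not built, utility 0.
Report 28 instead: project built, pays 12, utility 24 - 12 = 12.
Since 12 > 0, reporting 28 is strictly better here, so truthful reporting is not dominant.

No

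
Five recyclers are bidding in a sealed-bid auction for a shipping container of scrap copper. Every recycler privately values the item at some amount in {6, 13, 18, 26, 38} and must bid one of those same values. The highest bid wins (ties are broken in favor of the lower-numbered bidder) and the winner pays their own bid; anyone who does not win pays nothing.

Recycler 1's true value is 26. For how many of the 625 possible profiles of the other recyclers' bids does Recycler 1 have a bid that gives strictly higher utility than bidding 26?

Others bid (6, 6, 6, 6): truth gives 0; bid 6 gives 20 > 0. Violating.
Others bid (6, 6, 6, 13): truth gives 0; bid 13 gives 13 > 0. Violating.
Others bid (6, 6, 6, 18): truth gives 0; bid 18 gives 8 > 0. Violating.
Others bid (6, 6, 13, 6): truth gives 0; bid 13 gives 13 > 0. Violating.
Others bid (6, 6, 6, 26): truth gives 0; no alternative beats it.
Others bid (6, 6, 6, 38): truth gives 0; no alternative beats it.
(Checking all 625 profiles: 81 have a profitable deviation, 544 do not.)

81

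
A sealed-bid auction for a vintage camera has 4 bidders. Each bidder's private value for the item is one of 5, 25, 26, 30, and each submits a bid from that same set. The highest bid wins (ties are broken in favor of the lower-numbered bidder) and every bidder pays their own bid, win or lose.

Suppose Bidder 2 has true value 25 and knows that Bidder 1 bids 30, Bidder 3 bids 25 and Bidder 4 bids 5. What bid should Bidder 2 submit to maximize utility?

5

Bid 5: loses but pays 5, utility -5.
Bid 25: loses but pays 25, utility -25.
Bid 26: loses but pays 26, utility -26.
Bid 30: loses but pays 30, utility -30.
The best choice is 5 with utility -5.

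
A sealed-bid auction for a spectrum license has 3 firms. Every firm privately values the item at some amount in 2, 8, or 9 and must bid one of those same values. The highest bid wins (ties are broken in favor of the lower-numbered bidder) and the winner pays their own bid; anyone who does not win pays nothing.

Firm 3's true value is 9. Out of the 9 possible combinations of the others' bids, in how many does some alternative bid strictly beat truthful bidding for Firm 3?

1

Others bid (2, 2): truth gives 0; bid 8 gives 1 > 0. Violating.
Others bid (2, 8): truth gives 0; no alternative beats it.
Others bid (2, 9): truth gives 0; no alternative beats it.
(Checking all 9 profiles: 1 has a profitable deviation, 8 do not.)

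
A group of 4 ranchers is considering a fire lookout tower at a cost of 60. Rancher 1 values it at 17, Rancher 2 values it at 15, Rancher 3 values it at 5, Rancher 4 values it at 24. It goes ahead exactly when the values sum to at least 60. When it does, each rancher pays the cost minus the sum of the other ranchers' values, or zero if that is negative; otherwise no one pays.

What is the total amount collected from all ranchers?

57

Total value 61 ≥ cost 60, so it is built.
Rancher 1: others sum to 44; max(0, 60 - 44) = 16.
Rancher 2: others sum to 46; max(0, 60 - 46) = 14.
Rancher 3: others sum to 56; max(0, 60 - 56) = 4.
Rancher 4: others sum to 37; max(0, 60 - 37) = 23.
Total collected = 16 + 14 + 4 + 23 = 57.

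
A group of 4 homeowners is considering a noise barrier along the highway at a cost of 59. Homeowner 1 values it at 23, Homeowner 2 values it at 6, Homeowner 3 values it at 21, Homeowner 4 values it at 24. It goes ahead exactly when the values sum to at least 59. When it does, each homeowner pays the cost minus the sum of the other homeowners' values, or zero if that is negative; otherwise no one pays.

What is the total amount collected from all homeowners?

23

Total value 74 ≥ cost 59, so it is built.
Homeowner 1: others sum to 51; max(0, 59 - 51) = 8.
Homeowner 2: others sum to 68; max(0, 59 - 68) = 0.
Homeowner 3: others sum to 53; max(0, 59 - 53) = 6.
Homeowner 4: others sum to 50; max(0, 59 - 50) = 9.
Total collected = 8 + 0 + 6 + 9 = 23.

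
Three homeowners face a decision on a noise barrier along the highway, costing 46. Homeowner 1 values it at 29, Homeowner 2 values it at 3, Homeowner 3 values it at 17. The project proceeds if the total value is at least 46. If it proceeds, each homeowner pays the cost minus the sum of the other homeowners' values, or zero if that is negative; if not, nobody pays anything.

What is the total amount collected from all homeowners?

Total value 49 ≥ cost 46, so it is built.
Homeowner 1: others sum to 20; max(0, 46 - 20) = 26.
Homeowner 2: others sum to 46; max(0, 46 - 46) = 0.
Homeowner 3: others sum to 32; max(0, 46 - 32) = 14.
Total collected = 26 + 0 + 14 = 40.

40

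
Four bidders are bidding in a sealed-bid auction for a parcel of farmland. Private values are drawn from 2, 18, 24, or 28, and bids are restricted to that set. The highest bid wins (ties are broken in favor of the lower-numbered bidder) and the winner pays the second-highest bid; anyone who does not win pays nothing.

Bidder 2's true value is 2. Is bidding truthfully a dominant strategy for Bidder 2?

Check each profile of the others' bids and compare truth against every alternative bid.
Others bid (2, 2, 18): truth gives 0, best alternative gives -16.
Others bid (2, 18, 2): truth gives 0, best alternative gives -16.
Others bid (2, 18, 18): truth gives 0, best alternative gives -16.
Others bid (2, 2, 2): truth gives 0, best alternative gives 0.
Others bid (2, 2, 24): truth gives 0, best alternative gives 0.
Others bid (2, 2, 28): truth gives 0, best alternative gives 0.
(Remaining 58 profiles checked similarly; truth is weakly best in each.)
In every case the truthful bid is at least as good as any alternative, so it is a dominant strategy.

Yes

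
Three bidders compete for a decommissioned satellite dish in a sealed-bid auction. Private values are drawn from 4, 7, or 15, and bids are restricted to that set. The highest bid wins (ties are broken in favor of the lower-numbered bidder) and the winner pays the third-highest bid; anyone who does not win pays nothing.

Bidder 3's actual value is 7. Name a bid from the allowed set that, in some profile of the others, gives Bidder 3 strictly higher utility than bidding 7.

Suppose Bidder 1 bids 4 and Bidder 2 bids 7.
Bid 7: loses, pays 0, utility 0.
Bid 15: wins, pays 4, utility 7 - 4 = 3.
So bidding 15 beats truth here (3 > 0).

15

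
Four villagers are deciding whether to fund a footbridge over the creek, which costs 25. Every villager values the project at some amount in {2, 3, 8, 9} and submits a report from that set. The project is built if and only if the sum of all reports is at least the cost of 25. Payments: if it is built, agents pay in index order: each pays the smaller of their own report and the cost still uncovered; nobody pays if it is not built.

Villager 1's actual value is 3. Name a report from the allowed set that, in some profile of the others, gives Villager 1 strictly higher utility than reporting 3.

2

Suppose Villager 2 reports 8, Villager 3 reports 8 and Villager 4 reports 8.
Report 3: project built, pays 3, utility 3 - 3 = 0.
Report 2: project built, pays 2, utility 3 - 2 = 1.
So reporting 2 beats truth here (1 > 0).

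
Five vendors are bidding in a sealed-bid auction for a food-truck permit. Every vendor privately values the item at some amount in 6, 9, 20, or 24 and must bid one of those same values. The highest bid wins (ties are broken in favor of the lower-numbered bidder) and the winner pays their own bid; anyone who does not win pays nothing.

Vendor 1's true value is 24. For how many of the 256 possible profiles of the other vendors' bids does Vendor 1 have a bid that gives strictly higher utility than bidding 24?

Others bid (6, 6, 6, 6): truth gives 0; bid 6 gives 18 > 0. Violating.
Others bid (6, 6, 6, 9): truth gives 0; bid 9 gives 15 > 0. Violating.
Others bid (6, 6, 6, 20): truth gives 0; bid 20 gives 4 > 0. Violating.
Others bid (6, 6, 9, 6): truth gives 0; bid 9 gives 15 > 0. Violating.
Others bid (6, 6, 6, 24): truth gives 0; no alternative beats it.
Others bid (6, 6, 9, 24): truth gives 0; no alternative beats it.
(Checking all 256 profiles: 81 have a profitable deviation, 175 do not.)

81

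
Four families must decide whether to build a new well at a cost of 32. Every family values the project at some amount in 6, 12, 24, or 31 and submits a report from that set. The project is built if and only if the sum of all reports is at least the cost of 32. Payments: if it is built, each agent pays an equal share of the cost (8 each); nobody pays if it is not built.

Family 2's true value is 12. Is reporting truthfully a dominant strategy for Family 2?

Consider the case where Family 1 reports 6, Family 3 reports 6 and Family 4 reports 6.
Truthful report 12: project not built, utility 0.
Report 24 instead: project built, pays 8, utility 12 - 8 = 4.
Since 4 > 0, reporting 24 is strictly better here, so truthful reporting is not dominant.

No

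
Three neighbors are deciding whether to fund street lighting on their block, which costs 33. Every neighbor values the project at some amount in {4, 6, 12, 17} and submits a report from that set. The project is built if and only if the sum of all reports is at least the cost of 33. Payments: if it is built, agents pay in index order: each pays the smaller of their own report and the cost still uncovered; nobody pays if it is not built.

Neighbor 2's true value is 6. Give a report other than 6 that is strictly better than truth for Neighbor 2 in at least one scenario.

Suppose Neighbor 1 reports 12 and Neighbor 3 reports 17.
Report 6: project built, pays 6, utility 6 - 6 = 0.
Report 4: project built, pays 4, utility 6 - 4 = 2.
So reporting 4 beats truth here (2 > 0).

4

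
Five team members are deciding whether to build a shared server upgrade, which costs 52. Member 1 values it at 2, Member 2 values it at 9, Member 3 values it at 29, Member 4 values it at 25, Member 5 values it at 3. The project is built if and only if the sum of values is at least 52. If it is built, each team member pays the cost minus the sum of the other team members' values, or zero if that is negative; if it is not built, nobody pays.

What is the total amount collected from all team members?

Total value 68 ≥ cost 52, so it is built.
Member 1: others sum to 66; max(0, 52 - 66) = 0.
Member 2: others sum to 59; max(0, 52 - 59) = 0.
Member 3: others sum to 39; max(0, 52 - 39) = 13.
Member 4: others sum to 43; max(0, 52 - 43) = 9.
Member 5: others sum to 65; max(0, 52 - 65) = 0.
Total collected = 0 + 0 + 13 + 9 + 0 = 22.

22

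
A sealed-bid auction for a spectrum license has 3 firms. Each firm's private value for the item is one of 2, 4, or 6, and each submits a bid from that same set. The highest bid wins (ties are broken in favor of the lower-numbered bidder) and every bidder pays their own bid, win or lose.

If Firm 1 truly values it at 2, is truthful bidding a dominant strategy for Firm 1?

Check each profile of the others' bids and compare truth against every alternative bid.
Others bid (2, 2): truth gives 0, best alternative gives -2.
Others bid (2, 6): truth gives -2, best alternative gives -4.
Others bid (4, 6): truth gives -2, best alternative gives -4.
Others bid (6, 2): truth gives -2, best alternative gives -4.
Others bid (6, 4): truth gives -2, best alternative gives -4.
Others bid (6, 6): truth gives -2, best alternative gives -4.
(Remaining 3 profiles checked similarly; truth is weakly best in each.)
In every case the truthful bid is at least as good as any alternative, so it is a dominant strategy.

Yes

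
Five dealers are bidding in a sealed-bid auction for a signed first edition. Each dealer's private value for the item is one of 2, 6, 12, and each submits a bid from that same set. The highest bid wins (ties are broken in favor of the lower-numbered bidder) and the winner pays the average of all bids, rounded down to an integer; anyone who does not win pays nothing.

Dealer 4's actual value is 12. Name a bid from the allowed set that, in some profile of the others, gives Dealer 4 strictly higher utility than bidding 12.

6

Suppose Dealer 1 bids 2, Dealer 2 bids 2, Dealer 3 bids 2 and Dealer 5 bids 2.
Bid 12: wins, pays 4, utility 12 - 4 = 8.
Bid 6: wins, pays 2, utility 12 - 2 = 10.
So bidding 6 beats truth here (10 > 8).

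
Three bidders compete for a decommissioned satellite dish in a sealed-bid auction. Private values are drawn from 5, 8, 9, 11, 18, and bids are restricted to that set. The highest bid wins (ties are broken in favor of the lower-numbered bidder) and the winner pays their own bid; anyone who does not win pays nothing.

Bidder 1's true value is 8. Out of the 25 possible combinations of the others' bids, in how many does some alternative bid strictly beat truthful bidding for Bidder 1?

Others bid (5, 5): truth gives 0; bid 5 gives 3 > 0. Violating.
Others bid (5, 8): truth gives 0; no alternative beats it.
Others bid (5, 9): truth gives 0; no alternative beats it.
(Checking all 25 profiles: 1 has a profitable deviation, 24 do not.)

1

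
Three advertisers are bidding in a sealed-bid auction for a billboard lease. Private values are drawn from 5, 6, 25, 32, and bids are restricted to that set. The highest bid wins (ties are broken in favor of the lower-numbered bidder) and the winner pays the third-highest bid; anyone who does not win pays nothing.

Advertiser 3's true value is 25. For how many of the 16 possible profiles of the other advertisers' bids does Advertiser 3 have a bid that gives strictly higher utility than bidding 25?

4

Others bid (5, 25): truth gives 0; bid 32 gives 20 > 0. Violating.
Others bid (6, 25): truth gives 0; bid 32 gives 19 > 0. Violating.
Others bid (25, 5): truth gives 0; bid 32 gives 20 > 0. Violating.
Others bid (25, 6): truth gives 0; bid 32 gives 19 > 0. Violating.
Others bid (5, 5): truth gives 20; no alternative beats it.
Others bid (5, 6): truth gives 20; no alternative beats it.
(Checking all 16 profiles: 4 have a profitable deviation, 12 do not.)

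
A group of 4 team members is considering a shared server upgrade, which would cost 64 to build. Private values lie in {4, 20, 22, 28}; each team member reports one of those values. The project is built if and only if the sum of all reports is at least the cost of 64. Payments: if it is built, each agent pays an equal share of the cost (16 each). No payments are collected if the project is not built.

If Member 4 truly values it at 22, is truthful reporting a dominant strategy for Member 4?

No

Consider the case where Member 1 reports 4, Member 2 reports 4 and Member 3 reports 28.
Truthful report 22: project not built, utility 0.
Report 28 instead: project built, pays 16, utility 22 - 16 = 6.
Since 6 > 0, reporting 28 is strictly better here, so truthful reporting is not dominant.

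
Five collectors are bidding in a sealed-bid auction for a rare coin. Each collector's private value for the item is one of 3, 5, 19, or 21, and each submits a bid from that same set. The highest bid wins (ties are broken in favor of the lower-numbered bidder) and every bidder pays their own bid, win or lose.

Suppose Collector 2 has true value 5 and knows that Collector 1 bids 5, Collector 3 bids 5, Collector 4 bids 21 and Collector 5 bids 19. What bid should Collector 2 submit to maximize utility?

3

Bid 3: loses but pays 3, utility -3.
Bid 5: loses but pays 5, utility -5.
Bid 19: loses but pays 19, utility -19.
Bid 21: wins, pays 21, utility 5 - 21 = -16.
The best choice is 3 with utility -3.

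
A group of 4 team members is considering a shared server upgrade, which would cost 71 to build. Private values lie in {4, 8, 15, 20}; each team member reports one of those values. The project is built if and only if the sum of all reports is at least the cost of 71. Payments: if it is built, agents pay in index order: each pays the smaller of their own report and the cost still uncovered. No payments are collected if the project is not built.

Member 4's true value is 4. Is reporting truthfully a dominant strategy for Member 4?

Yes

Check each profile of the others' reports and compare truth against every alternative report.
Others report (4, 4, 4): truth gives 0, best alternative gives 0.
Others report (4, 4, 8): truth gives 0, best alternative gives 0.
Others report (4, 4, 15): truth gives 0, best alternative gives 0.
Others report (4, 4, 20): truth gives 0, best alternative gives 0.
Others report (4, 8, 4): truth gives 0, best alternative gives 0.
Others report (4, 8, 8): truth gives 0, best alternative gives 0.
(Remaining 58 profiles checked similarly; truth is weakly best in each.)
In every case the truthful report is at least as good as any alternative, so it is a dominant strategy.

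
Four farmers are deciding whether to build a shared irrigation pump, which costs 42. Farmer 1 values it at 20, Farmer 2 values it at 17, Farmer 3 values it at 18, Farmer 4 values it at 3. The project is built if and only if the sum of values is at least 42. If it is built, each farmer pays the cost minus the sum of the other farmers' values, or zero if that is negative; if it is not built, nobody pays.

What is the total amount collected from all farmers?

7

Total value 58 ≥ cost 42, so it is built.
Farmer 1: others sum to 38; max(0, 42 - 38) = 4.
Farmer 2: others sum to 41; max(0, 42 - 41) = 1.
Farmer 3: others sum to 40; max(0, 42 - 40) = 2.
Farmer 4: others sum to 55; max(0, 42 - 55) = 0.
Total collected = 4 + 1 + 2 + 0 = 7.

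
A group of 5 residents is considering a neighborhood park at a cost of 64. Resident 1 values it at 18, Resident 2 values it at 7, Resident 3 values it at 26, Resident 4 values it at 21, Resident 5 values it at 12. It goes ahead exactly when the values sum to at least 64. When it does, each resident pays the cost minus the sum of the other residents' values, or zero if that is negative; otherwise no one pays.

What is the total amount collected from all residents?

Total value 84 ≥ cost 64, so it is built.
Resident 1: others sum to 66; max(0, 64 - 66) = 0.
Resident 2: others sum to 77; max(0, 64 - 77) = 0.
Resident 3: others sum to 58; max(0, 64 - 58) = 6.
Resident 4: others sum to 63; max(0, 64 - 63) = 1.
Resident 5: others sum to 72; max(0, 64 - 72) = 0.
Total collected = 0 + 0 + 6 + 1 + 0 = 7.

7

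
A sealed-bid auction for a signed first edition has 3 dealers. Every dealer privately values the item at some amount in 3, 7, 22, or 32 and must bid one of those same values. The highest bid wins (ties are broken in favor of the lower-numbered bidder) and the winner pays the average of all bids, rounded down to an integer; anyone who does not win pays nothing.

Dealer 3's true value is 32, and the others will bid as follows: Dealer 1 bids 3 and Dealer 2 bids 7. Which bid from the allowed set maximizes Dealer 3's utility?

Bid 3: loses, pays 0, utility 0.
Bid 7: loses, pays 0, utility 0.
Bid 22: wins, pays 10, utility 32 - 10 = 22.
Bid 32: wins, pays 14, utility 32 - 14 = 18.
The best choice is 22 with utility 22.

22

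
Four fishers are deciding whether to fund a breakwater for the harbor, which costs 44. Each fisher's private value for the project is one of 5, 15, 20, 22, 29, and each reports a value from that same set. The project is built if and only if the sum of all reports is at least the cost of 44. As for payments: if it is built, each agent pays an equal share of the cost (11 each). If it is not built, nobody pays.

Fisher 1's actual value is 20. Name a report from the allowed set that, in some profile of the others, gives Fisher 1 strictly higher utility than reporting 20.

29

Suppose Fisher 2 reports 5, Fisher 3 reports 5 and Fisher 4 reports 5.
Report 20: project not built, utility 0.
Report 29: project built, pays 11, utility 20 - 11 = 9.
So reporting 29 beats truth here (9 > 0).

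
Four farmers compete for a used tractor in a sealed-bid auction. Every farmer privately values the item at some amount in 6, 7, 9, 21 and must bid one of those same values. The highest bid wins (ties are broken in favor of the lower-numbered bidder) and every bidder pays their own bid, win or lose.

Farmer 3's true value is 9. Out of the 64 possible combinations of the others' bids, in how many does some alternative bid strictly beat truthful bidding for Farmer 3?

54

Others bid (6, 6, 6): truth gives 0; bid 7 gives 2 > 0. Violating.
Others bid (6, 6, 7): truth gives 0; bid 7 gives 2 > 0. Violating.
Others bid (6, 6, 21): truth gives -9; bid 6 gives -6 > -9. Violating.
Others bid (6, 7, 21): truth gives -9; bid 6 gives -6 > -9. Violating.
Others bid (6, 6, 9): truth gives 0; no alternative beats it.
Others bid (6, 7, 6): truth gives 0; no alternative beats it.
(Checking all 64 profiles: 54 have a profitable deviation, 10 do not.)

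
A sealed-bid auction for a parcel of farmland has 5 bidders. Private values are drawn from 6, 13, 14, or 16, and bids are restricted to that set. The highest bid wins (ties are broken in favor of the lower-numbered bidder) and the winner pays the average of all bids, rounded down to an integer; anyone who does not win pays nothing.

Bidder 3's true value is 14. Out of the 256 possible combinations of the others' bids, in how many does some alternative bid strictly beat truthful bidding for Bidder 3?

Others bid (6, 6, 6, 13): truth gives 5; bid 13 gives 6 > 5. Violating.
Others bid (6, 6, 6, 16): truth gives 0; bid 16 gives 4 > 0. Violating.
Others bid (6, 6, 13, 6): truth gives 5; bid 13 gives 6 > 5. Violating.
Others bid (6, 6, 13, 16): truth gives 0; bid 16 gives 3 > 0. Violating.
Others bid (6, 6, 6, 6): truth gives 7; no alternative beats it.
Others bid (6, 6, 6, 14): truth gives 5; no alternative beats it.
(Checking all 256 profiles: 80 have a profitable deviation, 176 do not.)

80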